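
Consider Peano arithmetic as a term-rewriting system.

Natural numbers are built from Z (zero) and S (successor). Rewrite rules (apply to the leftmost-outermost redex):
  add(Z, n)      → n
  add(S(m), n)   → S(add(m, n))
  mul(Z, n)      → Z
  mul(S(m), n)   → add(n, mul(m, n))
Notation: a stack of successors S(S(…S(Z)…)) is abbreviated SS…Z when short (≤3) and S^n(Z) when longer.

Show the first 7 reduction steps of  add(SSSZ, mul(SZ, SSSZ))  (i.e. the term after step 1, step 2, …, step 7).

  start: add(SSSZ, mul(SZ, SSSZ))
  →1  S(add(SSZ, mul(SZ, SSSZ)))
  →2  S(S(add(SZ, mul(SZ, SSSZ))))
  →3  S(S(S(add(Z, mul(SZ, SSSZ)))))
  →4  S(S(S(mul(SZ, SSSZ))))
  →5  S(S(S(add(SSSZ, mul(Z, SSSZ)))))
  →6  S(S(S(S(add(SSZ, mul(Z, SSSZ))))))
  →7  S(S(S(S(S(add(SZ, mul(Z, SSSZ)))))))

Answer: after 7 steps: S(S(S(S(S(add(SZ, mul(Z, SSSZ)))))))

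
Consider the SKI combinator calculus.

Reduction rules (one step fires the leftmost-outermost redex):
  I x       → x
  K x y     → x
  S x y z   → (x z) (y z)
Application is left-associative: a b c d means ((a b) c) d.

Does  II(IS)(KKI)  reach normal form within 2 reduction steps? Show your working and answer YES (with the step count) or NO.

Answer: NO — after 2 steps the term is IS(KKI), not yet normal

Reduction:
  start: II(IS)(KKI)
  →1  I(IS)(KKI)
  →2  IS(KKI)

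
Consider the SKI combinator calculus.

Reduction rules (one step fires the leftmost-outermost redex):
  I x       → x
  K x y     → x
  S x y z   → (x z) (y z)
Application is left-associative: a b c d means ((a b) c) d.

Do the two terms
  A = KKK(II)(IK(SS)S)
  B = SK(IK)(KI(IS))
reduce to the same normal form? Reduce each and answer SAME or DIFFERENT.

Term A:
  start: KKK(II)(IK(SS)S)
  step 1: K(II)(IK(SS)S)
  step 2: II
  step 3: I

Term B:
  start: SK(IK)(KI(IS))
  step 1: K(KI(IS))(IK(KI(IS)))
  step 2: KI(IS)
  step 3: I

Answer: SAME — A ⇓ I, B ⇓ I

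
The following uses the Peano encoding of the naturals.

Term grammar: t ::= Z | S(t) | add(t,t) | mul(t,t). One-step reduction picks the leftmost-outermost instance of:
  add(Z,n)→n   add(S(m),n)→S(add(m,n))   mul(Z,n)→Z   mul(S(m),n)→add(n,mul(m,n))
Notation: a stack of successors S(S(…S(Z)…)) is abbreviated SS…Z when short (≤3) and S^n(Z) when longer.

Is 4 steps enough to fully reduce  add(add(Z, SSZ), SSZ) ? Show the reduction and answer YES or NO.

Answer: YES — reaches normal form S^4(Z) in 4 ≤ 4 steps

Reduction:
  start: add(add(Z, SSZ), SSZ)
  step 1: add(SSZ, SSZ)
  step 2: S(add(SZ, SSZ))
  step 3: S(S(add(Z, SSZ)))
  step 4: S^4(Z)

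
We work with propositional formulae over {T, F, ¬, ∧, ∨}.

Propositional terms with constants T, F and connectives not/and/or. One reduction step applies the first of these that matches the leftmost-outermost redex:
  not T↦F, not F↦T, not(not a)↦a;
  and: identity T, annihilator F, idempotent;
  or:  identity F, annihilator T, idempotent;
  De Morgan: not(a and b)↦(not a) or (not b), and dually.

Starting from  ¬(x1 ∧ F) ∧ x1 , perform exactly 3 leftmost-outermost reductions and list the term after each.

  start: ¬(x1 ∧ F) ∧ x1
  [1] (¬x1 ∨ ¬F) ∧ x1
  [2] (¬x1 ∨ T) ∧ x1
  [3] T ∧ x1

Answer: after 3 steps: T ∧ x1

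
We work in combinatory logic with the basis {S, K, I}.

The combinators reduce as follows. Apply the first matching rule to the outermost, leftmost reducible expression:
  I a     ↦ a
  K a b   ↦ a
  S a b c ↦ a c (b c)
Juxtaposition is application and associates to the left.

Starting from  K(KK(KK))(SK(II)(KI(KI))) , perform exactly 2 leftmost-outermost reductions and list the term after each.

  start: K(KK(KK))(SK(II)(KI(KI)))
  [1] KK(KK)
  [2] K

Answer: after 2 steps: K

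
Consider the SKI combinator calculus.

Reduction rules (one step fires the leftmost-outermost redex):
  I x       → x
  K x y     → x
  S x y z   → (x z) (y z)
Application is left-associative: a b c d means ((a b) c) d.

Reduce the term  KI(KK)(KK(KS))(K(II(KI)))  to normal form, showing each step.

Answer: normal form = K(K(KI))  (in 5 steps)

Reduction:
  start: KI(KK)(KK(KS))(K(II(KI)))
  step 1: I(KK(KS))(K(II(KI)))
  step 2: KK(KS)(K(II(KI)))
  step 3: K(K(II(KI)))
  step 4: K(K(I(KI)))
  step 5: K(K(KI))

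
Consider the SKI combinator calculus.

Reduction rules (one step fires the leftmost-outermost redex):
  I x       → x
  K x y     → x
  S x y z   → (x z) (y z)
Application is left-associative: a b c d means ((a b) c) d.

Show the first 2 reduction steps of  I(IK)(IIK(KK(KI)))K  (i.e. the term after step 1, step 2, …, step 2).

  start: I(IK)(IIK(KK(KI)))K
  →1  IK(IIK(KK(KI)))K
  →2  K(IIK(KK(KI)))K

Answer: after 2 steps: K(IIK(KK(KI)))K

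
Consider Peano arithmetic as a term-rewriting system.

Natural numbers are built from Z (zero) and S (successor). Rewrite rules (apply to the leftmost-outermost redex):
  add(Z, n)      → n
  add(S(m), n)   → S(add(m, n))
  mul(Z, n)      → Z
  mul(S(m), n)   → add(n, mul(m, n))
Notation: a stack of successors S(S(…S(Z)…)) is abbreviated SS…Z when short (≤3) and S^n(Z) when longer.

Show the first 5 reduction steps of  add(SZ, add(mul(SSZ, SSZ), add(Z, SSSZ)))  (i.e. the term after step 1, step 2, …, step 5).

  start: add(SZ, add(mul(SSZ, SSZ), add(Z, SSSZ)))
  [1] S(add(Z, add(mul(SSZ, SSZ), add(Z, SSSZ))))
  [2] S(add(mul(SSZ, SSZ), add(Z, SSSZ)))
  [3] S(add(add(SSZ, mul(SZ, SSZ)), add(Z, SSSZ)))
  [4] S(add(S(add(SZ, mul(SZ, SSZ))), add(Z, SSSZ)))
  [5] S(S(add(add(SZ, mul(SZ, SSZ)), add(Z, SSSZ))))

Answer: after 5 steps: S(S(add(add(SZ, mul(SZ, SSZ)), add(Z, SSSZ))))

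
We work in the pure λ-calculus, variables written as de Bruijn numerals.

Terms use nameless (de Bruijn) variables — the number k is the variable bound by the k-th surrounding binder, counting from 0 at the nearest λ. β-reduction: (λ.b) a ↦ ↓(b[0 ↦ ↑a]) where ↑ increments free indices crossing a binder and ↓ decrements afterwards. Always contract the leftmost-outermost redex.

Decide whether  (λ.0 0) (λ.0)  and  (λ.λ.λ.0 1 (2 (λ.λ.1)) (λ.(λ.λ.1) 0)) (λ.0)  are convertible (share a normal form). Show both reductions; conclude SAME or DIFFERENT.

Term A:
  start: (λ.0 0) (λ.0)
  [1] (λ.0) (λ.0)
  [2] λ.0

Term B:
  start: (λ.λ.λ.0 1 (2 (λ.λ.1)) (λ.(λ.λ.1) 0)) (λ.0)
  [1] λ.λ.0 1 ((λ.0) (λ.λ.1)) (λ.(λ.λ.1) 0)
  [2] λ.λ.0 1 (λ.λ.1) (λ.(λ.λ.1) 0)
  [3] λ.λ.0 1 (λ.λ.1) (λ.λ.1)

Answer: DIFFERENT — A ⇓ λ.0, B ⇓ λ.λ.0 1 (λ.λ.1) (λ.λ.1)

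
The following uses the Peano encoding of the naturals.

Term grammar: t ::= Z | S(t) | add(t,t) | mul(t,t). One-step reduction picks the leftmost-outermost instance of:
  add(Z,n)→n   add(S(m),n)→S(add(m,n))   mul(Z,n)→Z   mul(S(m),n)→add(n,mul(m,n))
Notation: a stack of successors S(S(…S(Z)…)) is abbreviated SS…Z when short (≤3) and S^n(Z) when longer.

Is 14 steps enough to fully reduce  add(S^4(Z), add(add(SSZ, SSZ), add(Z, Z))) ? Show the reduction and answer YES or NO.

  start: add(S^4(Z), add(add(SSZ, SSZ), add(Z, Z)))
  [1] S(add(SSSZ, add(add(SSZ, SSZ), add(Z, Z))))
  [2] S(S(add(SSZ, add(add(SSZ, SSZ), add(Z, Z)))))
  [3] S(S(S(add(SZ, add(add(SSZ, SSZ), add(Z, Z))))))
  [4] S(S(S(S(add(Z, add(add(SSZ, SSZ), add(Z, Z)))))))
  [5] S(S(S(S(add(add(SSZ, SSZ), add(Z, Z))))))
  [6] S(S(S(S(add(S(add(SZ, SSZ)), add(Z, Z))))))
  [7] S(S(S(S(S(add(add(SZ, SSZ), add(Z, Z)))))))
  [8] S(S(S(S(S(add(S(add(Z, SSZ)), add(Z, Z)))))))
  [9] S(S(S(S(S(S(add(add(Z, SSZ), add(Z, Z))))))))
  [10] S(S(S(S(S(S(add(SSZ, add(Z, Z))))))))
  [11] S(S(S(S(S(S(S(add(SZ, add(Z, Z)))))))))
  [12] S(S(S(S(S(S(S(S(add(Z, add(Z, Z))))))))))
  [13] S(S(S(S(S(S(S(S(add(Z, Z)))))))))
  [14] S^8(Z)

Answer: YES — reaches normal form S^8(Z) in 14 ≤ 14 steps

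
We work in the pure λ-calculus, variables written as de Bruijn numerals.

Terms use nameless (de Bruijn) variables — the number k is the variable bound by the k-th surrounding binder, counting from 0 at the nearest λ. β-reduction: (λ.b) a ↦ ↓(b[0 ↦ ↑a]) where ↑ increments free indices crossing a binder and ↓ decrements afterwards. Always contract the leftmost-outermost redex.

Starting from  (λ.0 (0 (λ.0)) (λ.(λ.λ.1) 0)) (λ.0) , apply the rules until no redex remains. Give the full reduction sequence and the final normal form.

Answer: normal form = λ.λ.1  (in 5 steps)

Derivation:
  start: (λ.0 (0 (λ.0)) (λ.(λ.λ.1) 0)) (λ.0)
  step 1: (λ.0) ((λ.0) (λ.0)) (λ.(λ.λ.1) 0)
  step 2: (λ.0) (λ.0) (λ.(λ.λ.1) 0)
  step 3: (λ.0) (λ.(λ.λ.1) 0)
  step 4: λ.(λ.λ.1) 0
  step 5: λ.λ.1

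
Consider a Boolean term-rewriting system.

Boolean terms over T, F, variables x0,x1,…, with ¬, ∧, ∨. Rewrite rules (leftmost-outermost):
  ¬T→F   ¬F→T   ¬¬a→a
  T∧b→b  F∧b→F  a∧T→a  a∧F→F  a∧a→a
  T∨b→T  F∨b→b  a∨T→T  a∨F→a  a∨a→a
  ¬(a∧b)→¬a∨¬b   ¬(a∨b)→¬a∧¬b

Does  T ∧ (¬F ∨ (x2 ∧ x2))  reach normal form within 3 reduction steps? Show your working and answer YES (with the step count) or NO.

  start: T ∧ (¬F ∨ (x2 ∧ x2))
  [1] ¬F ∨ (x2 ∧ x2)
  [2] T ∨ (x2 ∧ x2)
  [3] T

Answer: YES — reaches normal form T in 3 ≤ 3 steps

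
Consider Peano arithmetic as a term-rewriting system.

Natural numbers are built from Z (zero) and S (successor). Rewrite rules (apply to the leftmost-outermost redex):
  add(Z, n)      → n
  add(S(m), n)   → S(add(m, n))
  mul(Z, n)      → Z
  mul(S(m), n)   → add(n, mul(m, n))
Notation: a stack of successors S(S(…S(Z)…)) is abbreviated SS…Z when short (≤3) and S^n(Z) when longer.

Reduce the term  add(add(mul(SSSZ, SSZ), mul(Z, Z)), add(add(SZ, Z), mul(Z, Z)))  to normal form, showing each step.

Answer: normal form = S^7(Z)  (in 33 steps)

Reduction:
  start: add(add(mul(SSSZ, SSZ), mul(Z, Z)), add(add(SZ, Z), mul(Z, Z)))
  [1] add(add(add(SSZ, mul(SSZ, SSZ)), mul(Z, Z)), add(add(SZ, Z), mul(Z, Z)))
  [2] add(add(S(add(SZ, mul(SSZ, SSZ))), mul(Z, Z)), add(add(SZ, Z), mul(Z, Z)))
  [3] add(S(add(add(SZ, mul(SSZ, SSZ)), mul(Z, Z))), add(add(SZ, Z), mul(Z, Z)))
  [4] S(add(add(add(SZ, mul(SSZ, SSZ)), mul(Z, Z)), add(add(SZ, Z), mul(Z, Z))))
  [5] S(add(add(S(add(Z, mul(SSZ, SSZ))), mul(Z, Z)), add(add(SZ, Z), mul(Z, Z))))
  [6] S(add(S(add(add(Z, mul(SSZ, SSZ)), mul(Z, Z))), add(add(SZ, Z), mul(Z, Z))))
  [7] S(S(add(add(add(Z, mul(SSZ, SSZ)), mul(Z, Z)), add(add(SZ, Z), mul(Z, Z)))))
  [8] S(S(add(add(mul(SSZ, SSZ), mul(Z, Z)), add(add(SZ, Z), mul(Z, Z)))))
  [9] S(S(add(add(add(SSZ, mul(SZ, SSZ)), mul(Z, Z)), add(add(SZ, Z), mul(Z, Z)))))
  [10] S(S(add(add(S(add(SZ, mul(SZ, SSZ))), mul(Z, Z)), add(add(SZ, Z), mul(Z, Z)))))
  [11] S(S(add(S(add(add(SZ, mul(SZ, SSZ)), mul(Z, Z))), add(add(SZ, Z), mul(Z, Z)))))
  [12] S(S(S(add(add(add(SZ, mul(SZ, SSZ)), mul(Z, Z)), add(add(SZ, Z), mul(Z, Z))))))
  [13] S(S(S(add(add(S(add(Z, mul(SZ, SSZ))), mul(Z, Z)), add(add(SZ, Z), mul(Z, Z))))))
  [14] S(S(S(add(S(add(add(Z, mul(SZ, SSZ)), mul(Z, Z))), add(add(SZ, Z), mul(Z, Z))))))
  [15] S(S(S(S(add(add(add(Z, mul(SZ, SSZ)), mul(Z, Z)), add(add(SZ, Z), mul(Z, Z)))))))
  [16] S(S(S(S(add(add(mul(SZ, SSZ), mul(Z, Z)), add(add(SZ, Z), mul(Z, Z)))))))
  [17] S(S(S(S(add(add(add(SSZ, mul(Z, SSZ)), mul(Z, Z)), add(add(SZ, Z), mul(Z, Z)))))))
  [18] S(S(S(S(add(add(S(add(SZ, mul(Z, SSZ))), mul(Z, Z)), add(add(SZ, Z), mul(Z, Z)))))))
  [19] S(S(S(S(add(S(add(add(SZ, mul(Z, SSZ)), mul(Z, Z))), add(add(SZ, Z), mul(Z, Z)))))))
  [20] S(S(S(S(S(add(add(add(SZ, mul(Z, SSZ)), mul(Z, Z)), add(add(SZ, Z), mul(Z, Z))))))))
  [21] S(S(S(S(S(add(add(S(add(Z, mul(Z, SSZ))), mul(Z, Z)), add(add(SZ, Z), mul(Z, Z))))))))
  [22] S(S(S(S(S(add(S(add(add(Z, mul(Z, SSZ)), mul(Z, Z))), add(add(SZ, Z), mul(Z, Z))))))))
  [23] S(S(S(S(S(S(add(add(add(Z, mul(Z, SSZ)), mul(Z, Z)), add(add(SZ, Z), mul(Z, Z)))))))))
  [24] S(S(S(S(S(S(add(add(mul(Z, SSZ), mul(Z, Z)), add(add(SZ, Z), mul(Z, Z)))))))))
  [25] S(S(S(S(S(S(add(add(Z, mul(Z, Z)), add(add(SZ, Z), mul(Z, Z)))))))))
  [26] S(S(S(S(S(S(add(mul(Z, Z), add(add(SZ, Z), mul(Z, Z)))))))))
  [27] S(S(S(S(S(S(add(Z, add(add(SZ, Z), mul(Z, Z)))))))))
  [28] S(S(S(S(S(S(add(add(SZ, Z), mul(Z, Z))))))))
  [29] S(S(S(S(S(S(add(S(add(Z, Z)), mul(Z, Z))))))))
  [30] S(S(S(S(S(S(S(add(add(Z, Z), mul(Z, Z)))))))))
  [31] S(S(S(S(S(S(S(add(Z, mul(Z, Z)))))))))
  [32] S(S(S(S(S(S(S(mul(Z, Z))))))))
  [33] S^7(Z)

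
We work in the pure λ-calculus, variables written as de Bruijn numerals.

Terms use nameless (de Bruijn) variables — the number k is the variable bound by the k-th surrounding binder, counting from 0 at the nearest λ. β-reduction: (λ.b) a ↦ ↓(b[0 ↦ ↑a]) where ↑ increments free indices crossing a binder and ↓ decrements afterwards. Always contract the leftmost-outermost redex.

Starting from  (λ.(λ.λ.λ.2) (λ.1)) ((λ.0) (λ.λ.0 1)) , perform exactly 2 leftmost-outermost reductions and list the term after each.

  start: (λ.(λ.λ.λ.2) (λ.1)) ((λ.0) (λ.λ.0 1))
  step 1: (λ.λ.λ.2) (λ.(λ.0) (λ.λ.0 1))
  step 2: λ.λ.λ.(λ.0) (λ.λ.0 1)

Answer: after 2 steps: λ.λ.λ.(λ.0) (λ.λ.0 1)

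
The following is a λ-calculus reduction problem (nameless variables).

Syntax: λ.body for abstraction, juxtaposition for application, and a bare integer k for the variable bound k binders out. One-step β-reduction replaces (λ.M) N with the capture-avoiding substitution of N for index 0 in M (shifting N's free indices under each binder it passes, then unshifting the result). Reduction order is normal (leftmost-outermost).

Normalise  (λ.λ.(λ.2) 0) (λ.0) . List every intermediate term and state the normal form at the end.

Answer: normal form = λ.λ.0  (in 2 steps)

Reduction:
  start: (λ.λ.(λ.2) 0) (λ.0)
  →1  λ.(λ.λ.0) 0
  →2  λ.λ.0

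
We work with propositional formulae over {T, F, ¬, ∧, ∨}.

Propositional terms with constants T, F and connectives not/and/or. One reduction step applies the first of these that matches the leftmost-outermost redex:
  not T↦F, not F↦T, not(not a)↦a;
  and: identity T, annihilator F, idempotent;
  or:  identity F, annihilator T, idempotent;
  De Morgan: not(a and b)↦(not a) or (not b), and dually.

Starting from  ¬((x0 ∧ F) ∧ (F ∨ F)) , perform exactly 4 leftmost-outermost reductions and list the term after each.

Answer: after 4 steps: T ∨ ¬(F ∨ F)

Working:
  start: ¬((x0 ∧ F) ∧ (F ∨ F))
  [1] ¬(x0 ∧ F) ∨ ¬(F ∨ F)
  [2] (¬x0 ∨ ¬F) ∨ ¬(F ∨ F)
  [3] (¬x0 ∨ T) ∨ ¬(F ∨ F)
  [4] T ∨ ¬(F ∨ F)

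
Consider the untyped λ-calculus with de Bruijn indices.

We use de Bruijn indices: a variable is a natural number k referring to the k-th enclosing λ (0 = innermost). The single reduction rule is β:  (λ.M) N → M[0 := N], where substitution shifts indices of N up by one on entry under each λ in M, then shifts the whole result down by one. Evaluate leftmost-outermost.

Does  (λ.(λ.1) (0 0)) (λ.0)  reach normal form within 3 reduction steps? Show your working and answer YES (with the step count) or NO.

  start: (λ.(λ.1) (0 0)) (λ.0)
  step 1: (λ.λ.0) ((λ.0) (λ.0))
  step 2: λ.0

Answer: YES — reaches normal form λ.0 in 2 ≤ 3 steps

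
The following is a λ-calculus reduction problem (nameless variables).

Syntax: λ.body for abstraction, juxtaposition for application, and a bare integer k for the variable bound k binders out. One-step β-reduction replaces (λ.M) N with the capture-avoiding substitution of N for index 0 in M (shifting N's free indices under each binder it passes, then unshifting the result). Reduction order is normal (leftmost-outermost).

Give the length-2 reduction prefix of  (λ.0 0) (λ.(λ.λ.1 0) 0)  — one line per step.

  start: (λ.0 0) (λ.(λ.λ.1 0) 0)
  step 1: (λ.(λ.λ.1 0) 0) (λ.(λ.λ.1 0) 0)
  step 2: (λ.λ.1 0) (λ.(λ.λ.1 0) 0)

Answer: after 2 steps: (λ.λ.1 0) (λ.(λ.λ.1 0) 0)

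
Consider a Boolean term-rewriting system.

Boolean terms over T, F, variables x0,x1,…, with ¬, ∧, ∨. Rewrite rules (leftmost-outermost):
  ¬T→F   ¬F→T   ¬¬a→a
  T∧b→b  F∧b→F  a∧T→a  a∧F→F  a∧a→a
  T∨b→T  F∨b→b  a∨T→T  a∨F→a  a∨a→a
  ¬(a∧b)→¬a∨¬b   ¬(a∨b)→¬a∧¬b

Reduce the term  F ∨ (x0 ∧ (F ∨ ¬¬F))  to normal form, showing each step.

  start: F ∨ (x0 ∧ (F ∨ ¬¬F))
  →1  x0 ∧ (F ∨ ¬¬F)
  →2  x0 ∧ ¬¬F
  →3  x0 ∧ F
  →4  F

Answer: normal form = F  (in 4 steps)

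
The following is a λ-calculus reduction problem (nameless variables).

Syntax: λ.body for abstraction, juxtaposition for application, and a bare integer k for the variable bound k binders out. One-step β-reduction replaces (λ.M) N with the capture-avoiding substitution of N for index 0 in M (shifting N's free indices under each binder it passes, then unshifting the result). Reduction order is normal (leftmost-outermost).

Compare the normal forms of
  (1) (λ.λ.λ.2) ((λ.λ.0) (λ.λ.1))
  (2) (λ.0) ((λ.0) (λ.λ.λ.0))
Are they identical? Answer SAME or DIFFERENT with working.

Answer: SAME — A ⇓ λ.λ.λ.0, B ⇓ λ.λ.λ.0

Reduction:
Term A:
  start: (λ.λ.λ.2) ((λ.λ.0) (λ.λ.1))
  →1  λ.λ.(λ.λ.0) (λ.λ.1)
  →2  λ.λ.λ.0

Term B:
  start: (λ.0) ((λ.0) (λ.λ.λ.0))
  →1  (λ.0) (λ.λ.λ.0)
  →2  λ.λ.λ.0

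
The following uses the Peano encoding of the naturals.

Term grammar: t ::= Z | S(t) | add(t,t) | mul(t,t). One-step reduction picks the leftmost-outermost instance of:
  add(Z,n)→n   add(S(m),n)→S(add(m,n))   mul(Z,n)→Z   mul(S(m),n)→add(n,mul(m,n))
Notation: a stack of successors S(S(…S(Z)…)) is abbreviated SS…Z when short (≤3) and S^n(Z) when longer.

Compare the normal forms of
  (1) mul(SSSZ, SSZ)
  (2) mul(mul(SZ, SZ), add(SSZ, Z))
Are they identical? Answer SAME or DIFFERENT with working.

Answer: DIFFERENT — A ⇓ S^6(Z), B ⇓ SSZ

Working:
Term A:
  start: mul(SSSZ, SSZ)
  [1] add(SSZ, mul(SSZ, SSZ))
  [2] S(add(SZ, mul(SSZ, SSZ)))
  [3] S(S(add(Z, mul(SSZ, SSZ))))
  [4] S(S(mul(SSZ, SSZ)))
  [5] S(S(add(SSZ, mul(SZ, SSZ))))
  [6] S(S(S(add(SZ, mul(SZ, SSZ)))))
  [7] S(S(S(S(add(Z, mul(SZ, SSZ))))))
  [8] S(S(S(S(mul(SZ, SSZ)))))
  [9] S(S(S(S(add(SSZ, mul(Z, SSZ))))))
  [10] S(S(S(S(S(add(SZ, mul(Z, SSZ)))))))
  [11] S(S(S(S(S(S(add(Z, mul(Z, SSZ))))))))
  [12] S(S(S(S(S(S(mul(Z, SSZ)))))))
  [13] S^6(Z)

Term B:
  start: mul(mul(SZ, SZ), add(SSZ, Z))
  [1] mul(add(SZ, mul(Z, SZ)), add(SSZ, Z))
  [2] mul(S(add(Z, mul(Z, SZ))), add(SSZ, Z))
  [3] add(add(SSZ, Z), mul(add(Z, mul(Z, SZ)), add(SSZ, Z)))
  [4] add(S(add(SZ, Z)), mul(add(Z, mul(Z, SZ)), add(SSZ, Z)))
  [5] S(add(add(SZ, Z), mul(add(Z, mul(Z, SZ)), add(SSZ, Z))))
  [6] S(add(S(add(Z, Z)), mul(add(Z, mul(Z, SZ)), add(SSZ, Z))))
  [7] S(S(add(add(Z, Z), mul(add(Z, mul(Z, SZ)), add(SSZ, Z)))))
  [8] S(S(add(Z, mul(add(Z, mul(Z, SZ)), add(SSZ, Z)))))
  [9] S(S(mul(add(Z, mul(Z, SZ)), add(SSZ, Z))))
  [10] S(S(mul(mul(Z, SZ), add(SSZ, Z))))
  [11] S(S(mul(Z, add(SSZ, Z))))
  [12] SSZ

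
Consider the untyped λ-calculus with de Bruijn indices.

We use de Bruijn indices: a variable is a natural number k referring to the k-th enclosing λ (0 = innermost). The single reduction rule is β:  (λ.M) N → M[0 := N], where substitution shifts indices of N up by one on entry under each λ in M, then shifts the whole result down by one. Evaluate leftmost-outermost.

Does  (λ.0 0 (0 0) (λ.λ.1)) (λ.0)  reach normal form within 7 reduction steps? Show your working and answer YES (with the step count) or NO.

Answer: YES — reaches normal form λ.λ.1 in 5 ≤ 7 steps

Reduction:
  start: (λ.0 0 (0 0) (λ.λ.1)) (λ.0)
  step 1: (λ.0) (λ.0) ((λ.0) (λ.0)) (λ.λ.1)
  step 2: (λ.0) ((λ.0) (λ.0)) (λ.λ.1)
  step 3: (λ.0) (λ.0) (λ.λ.1)
  step 4: (λ.0) (λ.λ.1)
  step 5: λ.λ.1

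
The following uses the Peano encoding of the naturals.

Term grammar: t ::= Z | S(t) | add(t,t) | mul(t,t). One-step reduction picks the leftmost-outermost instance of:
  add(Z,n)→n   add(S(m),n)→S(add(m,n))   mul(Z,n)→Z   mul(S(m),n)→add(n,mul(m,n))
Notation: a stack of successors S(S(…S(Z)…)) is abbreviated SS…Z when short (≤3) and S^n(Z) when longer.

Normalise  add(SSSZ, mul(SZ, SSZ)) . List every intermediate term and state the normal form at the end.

Answer: normal form = S^5(Z)  (in 9 steps)

Derivation:
  start: add(SSSZ, mul(SZ, SSZ))
  step 1: S(add(SSZ, mul(SZ, SSZ)))
  step 2: S(S(add(SZ, mul(SZ, SSZ))))
  step 3: S(S(S(add(Z, mul(SZ, SSZ)))))
  step 4: S(S(S(mul(SZ, SSZ))))
  step 5: S(S(S(add(SSZ, mul(Z, SSZ)))))
  step 6: S(S(S(S(add(SZ, mul(Z, SSZ))))))
  step 7: S(S(S(S(S(add(Z, mul(Z, SSZ)))))))
  step 8: S(S(S(S(S(mul(Z, SSZ))))))
  step 9: S^5(Z)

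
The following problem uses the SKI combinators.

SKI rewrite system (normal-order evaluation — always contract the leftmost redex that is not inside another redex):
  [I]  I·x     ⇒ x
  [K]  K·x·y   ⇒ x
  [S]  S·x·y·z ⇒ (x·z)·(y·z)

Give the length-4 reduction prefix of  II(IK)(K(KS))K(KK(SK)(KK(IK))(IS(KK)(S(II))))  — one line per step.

Answer: after 4 steps: K(KS)(KK(SK)(KK(IK))(IS(KK)(S(II))))

Reduction:
  start: II(IK)(K(KS))K(KK(SK)(KK(IK))(IS(KK)(S(II))))
  step 1: I(IK)(K(KS))K(KK(SK)(KK(IK))(IS(KK)(S(II))))
  step 2: IK(K(KS))K(KK(SK)(KK(IK))(IS(KK)(S(II))))
  step 3: K(K(KS))K(KK(SK)(KK(IK))(IS(KK)(S(II))))
  step 4: K(KS)(KK(SK)(KK(IK))(IS(KK)(S(II))))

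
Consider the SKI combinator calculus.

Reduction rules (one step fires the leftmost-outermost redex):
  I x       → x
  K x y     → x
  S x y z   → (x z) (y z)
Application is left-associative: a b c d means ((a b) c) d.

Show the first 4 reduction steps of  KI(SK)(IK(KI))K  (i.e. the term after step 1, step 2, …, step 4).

  start: KI(SK)(IK(KI))K
  →1  I(IK(KI))K
  →2  IK(KI)K
  →3  K(KI)K
  →4  KI

Answer: after 4 steps: KI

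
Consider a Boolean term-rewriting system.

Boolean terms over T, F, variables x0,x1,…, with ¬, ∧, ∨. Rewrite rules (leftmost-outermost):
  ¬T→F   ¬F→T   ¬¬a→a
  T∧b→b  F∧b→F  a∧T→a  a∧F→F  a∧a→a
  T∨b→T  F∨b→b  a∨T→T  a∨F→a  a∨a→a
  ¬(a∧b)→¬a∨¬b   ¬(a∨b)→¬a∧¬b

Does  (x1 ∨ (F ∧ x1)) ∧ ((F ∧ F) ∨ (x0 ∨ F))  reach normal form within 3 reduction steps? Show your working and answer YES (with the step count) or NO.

Answer: NO — after 3 steps the term is x1 ∧ (F ∨ (x0 ∨ F)), not yet normal

Derivation:
  start: (x1 ∨ (F ∧ x1)) ∧ ((F ∧ F) ∨ (x0 ∨ F))
  [1] (x1 ∨ F) ∧ ((F ∧ F) ∨ (x0 ∨ F))
  [2] x1 ∧ ((F ∧ F) ∨ (x0 ∨ F))
  [3] x1 ∧ (F ∨ (x0 ∨ F))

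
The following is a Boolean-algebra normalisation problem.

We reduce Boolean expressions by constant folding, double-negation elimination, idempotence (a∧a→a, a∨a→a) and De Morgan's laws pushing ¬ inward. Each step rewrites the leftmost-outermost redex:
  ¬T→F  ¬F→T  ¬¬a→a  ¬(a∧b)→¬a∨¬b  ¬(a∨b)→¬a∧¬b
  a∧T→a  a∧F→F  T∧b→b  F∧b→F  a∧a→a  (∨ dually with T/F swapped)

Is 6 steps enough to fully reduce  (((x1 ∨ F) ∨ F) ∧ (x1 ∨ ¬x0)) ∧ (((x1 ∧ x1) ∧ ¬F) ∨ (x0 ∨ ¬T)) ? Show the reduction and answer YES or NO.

Answer: NO — after 6 steps the term is (x1 ∧ (x1 ∨ ¬x0)) ∧ (x1 ∨ (x0 ∨ F)), not yet normal

Working:
  start: (((x1 ∨ F) ∨ F) ∧ (x1 ∨ ¬x0)) ∧ (((x1 ∧ x1) ∧ ¬F) ∨ (x0 ∨ ¬T))
  [1] ((x1 ∨ F) ∧ (x1 ∨ ¬x0)) ∧ (((x1 ∧ x1) ∧ ¬F) ∨ (x0 ∨ ¬T))
  [2] (x1 ∧ (x1 ∨ ¬x0)) ∧ (((x1 ∧ x1) ∧ ¬F) ∨ (x0 ∨ ¬T))
  [3] (x1 ∧ (x1 ∨ ¬x0)) ∧ ((x1 ∧ ¬F) ∨ (x0 ∨ ¬T))
  [4] (x1 ∧ (x1 ∨ ¬x0)) ∧ ((x1 ∧ T) ∨ (x0 ∨ ¬T))
  [5] (x1 ∧ (x1 ∨ ¬x0)) ∧ (x1 ∨ (x0 ∨ ¬T))
  [6] (x1 ∧ (x1 ∨ ¬x0)) ∧ (x1 ∨ (x0 ∨ F))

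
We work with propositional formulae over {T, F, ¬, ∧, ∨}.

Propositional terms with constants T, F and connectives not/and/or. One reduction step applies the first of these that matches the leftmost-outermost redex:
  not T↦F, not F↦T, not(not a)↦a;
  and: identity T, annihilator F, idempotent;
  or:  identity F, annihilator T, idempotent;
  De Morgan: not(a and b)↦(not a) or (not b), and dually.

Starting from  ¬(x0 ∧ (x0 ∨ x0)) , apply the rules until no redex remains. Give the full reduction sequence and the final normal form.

Answer: normal form = ¬x0  (in 4 steps)

Working:
  start: ¬(x0 ∧ (x0 ∨ x0))
  [1] ¬x0 ∨ ¬(x0 ∨ x0)
  [2] ¬x0 ∨ (¬x0 ∧ ¬x0)
  [3] ¬x0 ∨ ¬x0
  [4] ¬x0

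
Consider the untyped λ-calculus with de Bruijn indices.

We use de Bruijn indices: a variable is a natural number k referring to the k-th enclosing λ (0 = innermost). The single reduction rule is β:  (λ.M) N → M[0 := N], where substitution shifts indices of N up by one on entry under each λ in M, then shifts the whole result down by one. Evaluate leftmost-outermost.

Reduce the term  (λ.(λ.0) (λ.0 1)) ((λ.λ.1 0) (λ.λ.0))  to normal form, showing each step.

Answer: normal form = λ.0 (λ.λ.0)  (in 4 steps)

Reduction:
  start: (λ.(λ.0) (λ.0 1)) ((λ.λ.1 0) (λ.λ.0))
  [1] (λ.0) (λ.0 ((λ.λ.1 0) (λ.λ.0)))
  [2] λ.0 ((λ.λ.1 0) (λ.λ.0))
  [3] λ.0 (λ.(λ.λ.0) 0)
  [4] λ.0 (λ.λ.0)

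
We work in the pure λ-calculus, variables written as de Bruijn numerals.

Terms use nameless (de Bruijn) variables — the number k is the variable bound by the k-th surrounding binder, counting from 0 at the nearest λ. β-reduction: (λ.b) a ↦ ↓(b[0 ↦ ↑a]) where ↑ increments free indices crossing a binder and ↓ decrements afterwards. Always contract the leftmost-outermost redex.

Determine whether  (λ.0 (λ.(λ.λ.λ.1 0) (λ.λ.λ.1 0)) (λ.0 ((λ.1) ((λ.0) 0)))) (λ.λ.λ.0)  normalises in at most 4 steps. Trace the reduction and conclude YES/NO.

Answer: YES — reaches normal form λ.0 in 3 ≤ 4 steps

Derivation:
  start: (λ.0 (λ.(λ.λ.λ.1 0) (λ.λ.λ.1 0)) (λ.0 ((λ.1) ((λ.0) 0)))) (λ.λ.λ.0)
  step 1: (λ.λ.λ.0) (λ.(λ.λ.λ.1 0) (λ.λ.λ.1 0)) (λ.0 ((λ.1) ((λ.0) 0)))
  step 2: (λ.λ.0) (λ.0 ((λ.1) ((λ.0) 0)))
  step 3: λ.0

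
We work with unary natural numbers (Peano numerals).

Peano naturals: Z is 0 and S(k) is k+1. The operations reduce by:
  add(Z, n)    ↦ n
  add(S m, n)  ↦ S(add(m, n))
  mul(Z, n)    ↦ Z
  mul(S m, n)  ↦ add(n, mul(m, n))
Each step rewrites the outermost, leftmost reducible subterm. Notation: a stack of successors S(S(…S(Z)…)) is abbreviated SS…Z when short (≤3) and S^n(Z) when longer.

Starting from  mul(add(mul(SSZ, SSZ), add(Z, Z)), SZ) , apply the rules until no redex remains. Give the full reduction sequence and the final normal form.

Answer: normal form = S^4(Z)  (in 28 steps)

Derivation:
  start: mul(add(mul(SSZ, SSZ), add(Z, Z)), SZ)
  [1] mul(add(add(SSZ, mul(SZ, SSZ)), add(Z, Z)), SZ)
  [2] mul(add(S(add(SZ, mul(SZ, SSZ))), add(Z, Z)), SZ)
  [3] mul(S(add(add(SZ, mul(SZ, SSZ)), add(Z, Z))), SZ)
  [4] add(SZ, mul(add(add(SZ, mul(SZ, SSZ)), add(Z, Z)), SZ))
  [5] S(add(Z, mul(add(add(SZ, mul(SZ, SSZ)), add(Z, Z)), SZ)))
  [6] S(mul(add(add(SZ, mul(SZ, SSZ)), add(Z, Z)), SZ))
  [7] S(mul(add(S(add(Z, mul(SZ, SSZ))), add(Z, Z)), SZ))
  [8] S(mul(S(add(add(Z, mul(SZ, SSZ)), add(Z, Z))), SZ))
  [9] S(add(SZ, mul(add(add(Z, mul(SZ, SSZ)), add(Z, Z)), SZ)))
  [10] S(S(add(Z, mul(add(add(Z, mul(SZ, SSZ)), add(Z, Z)), SZ))))
  [11] S(S(mul(add(add(Z, mul(SZ, SSZ)), add(Z, Z)), SZ)))
  [12] S(S(mul(add(mul(SZ, SSZ), add(Z, Z)), SZ)))
  [13] S(S(mul(add(add(SSZ, mul(Z, SSZ)), add(Z, Z)), SZ)))
  [14] S(S(mul(add(S(add(SZ, mul(Z, SSZ))), add(Z, Z)), SZ)))
  [15] S(S(mul(S(add(add(SZ, mul(Z, SSZ)), add(Z, Z))), SZ)))
  [16] S(S(add(SZ, mul(add(add(SZ, mul(Z, SSZ)), add(Z, Z)), SZ))))
  [17] S(S(S(add(Z, mul(add(add(SZ, mul(Z, SSZ)), add(Z, Z)), SZ)))))
  [18] S(S(S(mul(add(add(SZ, mul(Z, SSZ)), add(Z, Z)), SZ))))
  [19] S(S(S(mul(add(S(add(Z, mul(Z, SSZ))), add(Z, Z)), SZ))))
  [20] S(S(S(mul(S(add(add(Z, mul(Z, SSZ)), add(Z, Z))), SZ))))
  [21] S(S(S(add(SZ, mul(add(add(Z, mul(Z, SSZ)), add(Z, Z)), SZ)))))
  [22] S(S(S(S(add(Z, mul(add(add(Z, mul(Z, SSZ)), add(Z, Z)), SZ))))))
  [23] S(S(S(S(mul(add(add(Z, mul(Z, SSZ)), add(Z, Z)), SZ)))))
  [24] S(S(S(S(mul(add(mul(Z, SSZ), add(Z, Z)), SZ)))))
  [25] S(S(S(S(mul(add(Z, add(Z, Z)), SZ)))))
  [26] S(S(S(S(mul(add(Z, Z), SZ)))))
  [27] S(S(S(S(mul(Z, SZ)))))
  [28] S^4(Z)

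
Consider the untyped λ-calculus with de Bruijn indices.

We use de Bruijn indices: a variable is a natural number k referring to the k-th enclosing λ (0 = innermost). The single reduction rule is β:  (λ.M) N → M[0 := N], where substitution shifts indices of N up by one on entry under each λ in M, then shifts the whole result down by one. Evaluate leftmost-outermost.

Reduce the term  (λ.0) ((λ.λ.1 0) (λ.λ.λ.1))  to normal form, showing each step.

  start: (λ.0) ((λ.λ.1 0) (λ.λ.λ.1))
  step 1: (λ.λ.1 0) (λ.λ.λ.1)
  step 2: λ.(λ.λ.λ.1) 0
  step 3: λ.λ.λ.1

Answer: normal form = λ.λ.λ.1  (in 3 steps)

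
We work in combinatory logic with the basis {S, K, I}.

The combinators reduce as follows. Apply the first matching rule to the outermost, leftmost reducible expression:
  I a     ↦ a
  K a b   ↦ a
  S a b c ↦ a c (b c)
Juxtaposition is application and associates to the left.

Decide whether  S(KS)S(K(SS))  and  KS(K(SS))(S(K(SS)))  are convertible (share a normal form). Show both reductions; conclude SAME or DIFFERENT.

Term A:
  start: S(KS)S(K(SS))
  step 1: KS(K(SS))(S(K(SS)))
  step 2: S(S(K(SS)))

Term B:
  start: KS(K(SS))(S(K(SS)))
  step 1: S(S(K(SS)))

Answer: SAME — A ⇓ S(S(K(SS))), B ⇓ S(S(K(SS)))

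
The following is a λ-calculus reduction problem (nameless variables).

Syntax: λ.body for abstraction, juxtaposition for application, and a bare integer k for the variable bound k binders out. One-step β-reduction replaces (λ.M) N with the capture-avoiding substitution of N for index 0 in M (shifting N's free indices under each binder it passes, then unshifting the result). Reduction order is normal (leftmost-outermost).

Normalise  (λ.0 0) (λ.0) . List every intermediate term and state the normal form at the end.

  start: (λ.0 0) (λ.0)
  →1  (λ.0) (λ.0)
  →2  λ.0

Answer: normal form = λ.0  (in 2 steps)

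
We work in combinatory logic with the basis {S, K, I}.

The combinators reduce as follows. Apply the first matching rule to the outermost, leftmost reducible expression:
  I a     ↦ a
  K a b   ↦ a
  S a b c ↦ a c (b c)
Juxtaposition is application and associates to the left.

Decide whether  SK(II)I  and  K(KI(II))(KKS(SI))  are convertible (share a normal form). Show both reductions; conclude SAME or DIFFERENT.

Term A:
  start: SK(II)I
  [1] KI(III)
  [2] I

Term B:
  start: K(KI(II))(KKS(SI))
  [1] KI(II)
  [2] I

Answer: SAME — A ⇓ I, B ⇓ I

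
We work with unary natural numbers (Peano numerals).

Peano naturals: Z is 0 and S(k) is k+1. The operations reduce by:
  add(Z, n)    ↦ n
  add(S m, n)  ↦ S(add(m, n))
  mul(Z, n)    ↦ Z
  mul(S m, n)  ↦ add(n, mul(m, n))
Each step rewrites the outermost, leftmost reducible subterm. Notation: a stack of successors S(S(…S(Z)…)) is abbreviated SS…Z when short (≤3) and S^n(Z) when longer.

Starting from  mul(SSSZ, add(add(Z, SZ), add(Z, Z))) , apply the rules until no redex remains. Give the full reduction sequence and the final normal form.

Answer: normal form = SSSZ  (in 22 steps)

Reduction:
  start: mul(SSSZ, add(add(Z, SZ), add(Z, Z)))
  →1  add(add(add(Z, SZ), add(Z, Z)), mul(SSZ, add(add(Z, SZ), add(Z, Z))))
  →2  add(add(SZ, add(Z, Z)), mul(SSZ, add(add(Z, SZ), add(Z, Z))))
  →3  add(S(add(Z, add(Z, Z))), mul(SSZ, add(add(Z, SZ), add(Z, Z))))
  →4  S(add(add(Z, add(Z, Z)), mul(SSZ, add(add(Z, SZ), add(Z, Z)))))
  →5  S(add(add(Z, Z), mul(SSZ, add(add(Z, SZ), add(Z, Z)))))
  →6  S(add(Z, mul(SSZ, add(add(Z, SZ), add(Z, Z)))))
  →7  S(mul(SSZ, add(add(Z, SZ), add(Z, Z))))
  →8  S(add(add(add(Z, SZ), add(Z, Z)), mul(SZ, add(add(Z, SZ), add(Z, Z)))))
  →9  S(add(add(SZ, add(Z, Z)), mul(SZ, add(add(Z, SZ), add(Z, Z)))))
  →10  S(add(S(add(Z, add(Z, Z))), mul(SZ, add(add(Z, SZ), add(Z, Z)))))
  →11  S(S(add(add(Z, add(Z, Z)), mul(SZ, add(add(Z, SZ), add(Z, Z))))))
  →12  S(S(add(add(Z, Z), mul(SZ, add(add(Z, SZ), add(Z, Z))))))
  →13  S(S(add(Z, mul(SZ, add(add(Z, SZ), add(Z, Z))))))
  →14  S(S(mul(SZ, add(add(Z, SZ), add(Z, Z)))))
  →15  S(S(add(add(add(Z, SZ), add(Z, Z)), mul(Z, add(add(Z, SZ), add(Z, Z))))))
  →16  S(S(add(add(SZ, add(Z, Z)), mul(Z, add(add(Z, SZ), add(Z, Z))))))
  →17  S(S(add(S(add(Z, add(Z, Z))), mul(Z, add(add(Z, SZ), add(Z, Z))))))
  →18  S(S(S(add(add(Z, add(Z, Z)), mul(Z, add(add(Z, SZ), add(Z, Z)))))))
  →19  S(S(S(add(add(Z, Z), mul(Z, add(add(Z, SZ), add(Z, Z)))))))
  →20  S(S(S(add(Z, mul(Z, add(add(Z, SZ), add(Z, Z)))))))
  →21  S(S(S(mul(Z, add(add(Z, SZ), add(Z, Z))))))
  →22  SSSZ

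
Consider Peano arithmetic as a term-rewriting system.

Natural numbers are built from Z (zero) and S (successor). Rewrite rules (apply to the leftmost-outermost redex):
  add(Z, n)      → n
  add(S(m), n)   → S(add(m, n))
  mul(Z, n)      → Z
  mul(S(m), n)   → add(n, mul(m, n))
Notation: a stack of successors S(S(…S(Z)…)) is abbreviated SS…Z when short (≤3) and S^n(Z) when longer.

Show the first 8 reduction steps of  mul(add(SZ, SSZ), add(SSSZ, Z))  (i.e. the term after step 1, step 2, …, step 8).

  start: mul(add(SZ, SSZ), add(SSSZ, Z))
  [1] mul(S(add(Z, SSZ)), add(SSSZ, Z))
  [2] add(add(SSSZ, Z), mul(add(Z, SSZ), add(SSSZ, Z)))
  [3] add(S(add(SSZ, Z)), mul(add(Z, SSZ), add(SSSZ, Z)))
  [4] S(add(add(SSZ, Z), mul(add(Z, SSZ), add(SSSZ, Z))))
  [5] S(add(S(add(SZ, Z)), mul(add(Z, SSZ), add(SSSZ, Z))))
  [6] S(S(add(add(SZ, Z), mul(add(Z, SSZ), add(SSSZ, Z)))))
  [7] S(S(add(S(add(Z, Z)), mul(add(Z, SSZ), add(SSSZ, Z)))))
  [8] S(S(S(add(add(Z, Z), mul(add(Z, SSZ), add(SSSZ, Z))))))

Answer: after 8 steps: S(S(S(add(add(Z, Z), mul(add(Z, SSZ), add(SSSZ, Z))))))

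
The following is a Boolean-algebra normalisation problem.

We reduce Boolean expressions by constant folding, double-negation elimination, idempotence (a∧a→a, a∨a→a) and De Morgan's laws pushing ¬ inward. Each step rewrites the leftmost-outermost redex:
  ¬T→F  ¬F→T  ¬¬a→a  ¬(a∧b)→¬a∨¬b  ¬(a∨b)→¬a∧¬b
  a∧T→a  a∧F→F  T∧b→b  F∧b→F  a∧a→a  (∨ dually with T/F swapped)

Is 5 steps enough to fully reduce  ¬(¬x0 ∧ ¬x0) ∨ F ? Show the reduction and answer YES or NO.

  start: ¬(¬x0 ∧ ¬x0) ∨ F
  step 1: ¬(¬x0 ∧ ¬x0)
  step 2: ¬¬x0 ∨ ¬¬x0
  step 3: ¬¬x0
  step 4: x0

Answer: YES — reaches normal form x0 in 4 ≤ 5 steps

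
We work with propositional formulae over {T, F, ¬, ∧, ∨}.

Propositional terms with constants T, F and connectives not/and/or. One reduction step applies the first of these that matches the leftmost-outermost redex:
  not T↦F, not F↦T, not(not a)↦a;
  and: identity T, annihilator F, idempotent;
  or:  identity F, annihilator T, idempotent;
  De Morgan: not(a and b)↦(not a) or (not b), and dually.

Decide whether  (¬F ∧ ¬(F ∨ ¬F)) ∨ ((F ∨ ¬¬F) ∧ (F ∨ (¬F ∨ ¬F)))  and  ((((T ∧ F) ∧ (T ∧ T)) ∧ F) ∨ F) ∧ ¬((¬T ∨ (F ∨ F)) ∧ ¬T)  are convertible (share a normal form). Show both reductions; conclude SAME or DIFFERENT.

Term A:
  start: (¬F ∧ ¬(F ∨ ¬F)) ∨ ((F ∨ ¬¬F) ∧ (F ∨ (¬F ∨ ¬F)))
  →1  (T ∧ ¬(F ∨ ¬F)) ∨ ((F ∨ ¬¬F) ∧ (F ∨ (¬F ∨ ¬F)))
  →2  ¬(F ∨ ¬F) ∨ ((F ∨ ¬¬F) ∧ (F ∨ (¬F ∨ ¬F)))
  →3  (¬F ∧ ¬¬F) ∨ ((F ∨ ¬¬F) ∧ (F ∨ (¬F ∨ ¬F)))
  →4  (T ∧ ¬¬F) ∨ ((F ∨ ¬¬F) ∧ (F ∨ (¬F ∨ ¬F)))
  →5  ¬¬F ∨ ((F ∨ ¬¬F) ∧ (F ∨ (¬F ∨ ¬F)))
  →6  F ∨ ((F ∨ ¬¬F) ∧ (F ∨ (¬F ∨ ¬F)))
  →7  (F ∨ ¬¬F) ∧ (F ∨ (¬F ∨ ¬F))
  →8  ¬¬F ∧ (F ∨ (¬F ∨ ¬F))
  →9  F ∧ (F ∨ (¬F ∨ ¬F))
  →10  F

Term B:
  start: ((((T ∧ F) ∧ (T ∧ T)) ∧ F) ∨ F) ∧ ¬((¬T ∨ (F ∨ F)) ∧ ¬T)
  →1  (((T ∧ F) ∧ (T ∧ T)) ∧ F) ∧ ¬((¬T ∨ (F ∨ F)) ∧ ¬T)
  →2  F ∧ ¬((¬T ∨ (F ∨ F)) ∧ ¬T)
  →3  F

Answer: SAME — A ⇓ F, B ⇓ F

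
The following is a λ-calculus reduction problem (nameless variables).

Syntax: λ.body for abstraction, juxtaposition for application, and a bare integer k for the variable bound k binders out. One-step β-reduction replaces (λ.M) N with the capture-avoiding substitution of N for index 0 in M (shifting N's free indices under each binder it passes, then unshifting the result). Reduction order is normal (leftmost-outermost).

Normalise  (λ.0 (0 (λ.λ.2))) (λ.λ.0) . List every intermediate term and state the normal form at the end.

  start: (λ.0 (0 (λ.λ.2))) (λ.λ.0)
  →1  (λ.λ.0) ((λ.λ.0) (λ.λ.λ.λ.0))
  →2  λ.0

Answer: normal form = λ.0  (in 2 steps)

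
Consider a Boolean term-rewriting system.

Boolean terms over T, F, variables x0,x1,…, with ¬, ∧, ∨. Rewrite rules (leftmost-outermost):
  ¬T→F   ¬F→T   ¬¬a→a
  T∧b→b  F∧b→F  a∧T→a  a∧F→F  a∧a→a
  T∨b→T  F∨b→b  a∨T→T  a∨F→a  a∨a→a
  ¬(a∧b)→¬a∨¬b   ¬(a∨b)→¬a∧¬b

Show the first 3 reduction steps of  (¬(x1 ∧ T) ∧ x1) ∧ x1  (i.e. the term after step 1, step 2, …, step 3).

  start: (¬(x1 ∧ T) ∧ x1) ∧ x1
  step 1: ((¬x1 ∨ ¬T) ∧ x1) ∧ x1
  step 2: ((¬x1 ∨ F) ∧ x1) ∧ x1
  step 3: (¬x1 ∧ x1) ∧ x1

Answer: after 3 steps: (¬x1 ∧ x1) ∧ x1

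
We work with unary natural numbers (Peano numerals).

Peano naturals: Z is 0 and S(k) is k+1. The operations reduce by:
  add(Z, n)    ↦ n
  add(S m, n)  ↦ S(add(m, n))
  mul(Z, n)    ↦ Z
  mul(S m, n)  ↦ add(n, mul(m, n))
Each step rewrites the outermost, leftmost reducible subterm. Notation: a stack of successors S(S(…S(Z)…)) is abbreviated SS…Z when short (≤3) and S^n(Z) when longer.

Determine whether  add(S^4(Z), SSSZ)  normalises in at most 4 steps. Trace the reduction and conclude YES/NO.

  start: add(S^4(Z), SSSZ)
  step 1: S(add(SSSZ, SSSZ))
  step 2: S(S(add(SSZ, SSSZ)))
  step 3: S(S(S(add(SZ, SSSZ))))
  step 4: S(S(S(S(add(Z, SSSZ)))))

Answer: NO — after 4 steps the term is S(S(S(S(add(Z, SSSZ))))), not yet normal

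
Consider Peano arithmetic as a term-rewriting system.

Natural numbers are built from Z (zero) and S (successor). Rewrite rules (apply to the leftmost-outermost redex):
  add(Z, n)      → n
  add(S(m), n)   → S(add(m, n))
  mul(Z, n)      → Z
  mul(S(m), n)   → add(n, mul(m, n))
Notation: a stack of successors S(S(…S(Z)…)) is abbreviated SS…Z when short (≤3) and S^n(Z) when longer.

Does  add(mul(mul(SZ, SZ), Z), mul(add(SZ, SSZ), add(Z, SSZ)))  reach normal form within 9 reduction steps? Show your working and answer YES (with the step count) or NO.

  start: add(mul(mul(SZ, SZ), Z), mul(add(SZ, SSZ), add(Z, SSZ)))
  →1  add(mul(add(SZ, mul(Z, SZ)), Z), mul(add(SZ, SSZ), add(Z, SSZ)))
  →2  add(mul(S(add(Z, mul(Z, SZ))), Z), mul(add(SZ, SSZ), add(Z, SSZ)))
  →3  add(add(Z, mul(add(Z, mul(Z, SZ)), Z)), mul(add(SZ, SSZ), add(Z, SSZ)))
  →4  add(mul(add(Z, mul(Z, SZ)), Z), mul(add(SZ, SSZ), add(Z, SSZ)))
  →5  add(mul(mul(Z, SZ), Z), mul(add(SZ, SSZ), add(Z, SSZ)))
  →6  add(mul(Z, Z), mul(add(SZ, SSZ), add(Z, SSZ)))
  →7  add(Z, mul(add(SZ, SSZ), add(Z, SSZ)))
  →8  mul(add(SZ, SSZ), add(Z, SSZ))
  →9  mul(S(add(Z, SSZ)), add(Z, SSZ))

Answer: NO — after 9 steps the term is mul(S(add(Z, SSZ)), add(Z, SSZ)), not yet normal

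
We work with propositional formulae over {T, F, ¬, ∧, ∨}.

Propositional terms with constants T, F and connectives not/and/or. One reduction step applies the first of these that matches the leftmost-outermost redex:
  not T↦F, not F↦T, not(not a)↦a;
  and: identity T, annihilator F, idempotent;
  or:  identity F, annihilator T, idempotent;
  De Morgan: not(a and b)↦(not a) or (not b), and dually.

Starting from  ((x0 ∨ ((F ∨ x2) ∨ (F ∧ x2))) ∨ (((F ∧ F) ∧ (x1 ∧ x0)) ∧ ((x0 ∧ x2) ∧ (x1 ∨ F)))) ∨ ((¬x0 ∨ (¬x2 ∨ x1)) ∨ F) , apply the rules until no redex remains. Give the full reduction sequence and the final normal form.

  start: ((x0 ∨ ((F ∨ x2) ∨ (F ∧ x2))) ∨ (((F ∧ F) ∧ (x1 ∧ x0)) ∧ ((x0 ∧ x2) ∧ (x1 ∨ F)))) ∨ ((¬x0 ∨ (¬x2 ∨ x1)) ∨ F)
  step 1: ((x0 ∨ (x2 ∨ (F ∧ x2))) ∨ (((F ∧ F) ∧ (x1 ∧ x0)) ∧ ((x0 ∧ x2) ∧ (x1 ∨ F)))) ∨ ((¬x0 ∨ (¬x2 ∨ x1)) ∨ F)
  step 2: ((x0 ∨ (x2 ∨ F)) ∨ (((F ∧ F) ∧ (x1 ∧ x0)) ∧ ((x0 ∧ x2) ∧ (x1 ∨ F)))) ∨ ((¬x0 ∨ (¬x2 ∨ x1)) ∨ F)
  step 3: ((x0 ∨ x2) ∨ (((F ∧ F) ∧ (x1 ∧ x0)) ∧ ((x0 ∧ x2) ∧ (x1 ∨ F)))) ∨ ((¬x0 ∨ (¬x2 ∨ x1)) ∨ F)
  step 4: ((x0 ∨ x2) ∨ ((F ∧ (x1 ∧ x0)) ∧ ((x0 ∧ x2) ∧ (x1 ∨ F)))) ∨ ((¬x0 ∨ (¬x2 ∨ x1)) ∨ F)
  step 5: ((x0 ∨ x2) ∨ (F ∧ ((x0 ∧ x2) ∧ (x1 ∨ F)))) ∨ ((¬x0 ∨ (¬x2 ∨ x1)) ∨ F)
  step 6: ((x0 ∨ x2) ∨ F) ∨ ((¬x0 ∨ (¬x2 ∨ x1)) ∨ F)
  step 7: (x0 ∨ x2) ∨ ((¬x0 ∨ (¬x2 ∨ x1)) ∨ F)
  step 8: (x0 ∨ x2) ∨ (¬x0 ∨ (¬x2 ∨ x1))

Answer: normal form = (x0 ∨ x2) ∨ (¬x0 ∨ (¬x2 ∨ x1))  (in 8 steps)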